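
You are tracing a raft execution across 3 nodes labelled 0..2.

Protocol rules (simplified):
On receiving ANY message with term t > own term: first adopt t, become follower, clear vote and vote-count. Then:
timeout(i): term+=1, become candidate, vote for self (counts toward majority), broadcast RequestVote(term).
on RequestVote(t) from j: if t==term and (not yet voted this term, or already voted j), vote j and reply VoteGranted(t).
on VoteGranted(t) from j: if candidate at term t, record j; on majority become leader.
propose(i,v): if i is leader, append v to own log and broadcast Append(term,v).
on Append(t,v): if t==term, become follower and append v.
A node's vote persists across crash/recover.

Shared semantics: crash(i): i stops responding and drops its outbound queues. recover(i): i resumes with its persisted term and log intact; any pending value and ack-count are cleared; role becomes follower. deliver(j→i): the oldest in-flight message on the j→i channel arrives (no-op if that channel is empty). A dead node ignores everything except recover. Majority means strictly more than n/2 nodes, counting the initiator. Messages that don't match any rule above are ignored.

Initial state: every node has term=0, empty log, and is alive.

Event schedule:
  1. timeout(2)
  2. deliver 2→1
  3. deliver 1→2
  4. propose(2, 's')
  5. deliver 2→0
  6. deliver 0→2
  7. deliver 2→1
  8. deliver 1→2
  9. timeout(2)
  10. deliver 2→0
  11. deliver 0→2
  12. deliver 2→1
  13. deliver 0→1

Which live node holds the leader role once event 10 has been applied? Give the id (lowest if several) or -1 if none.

-1

e1 timeout(2): 2[cand,t=1,-]
e2 deliver 2→1: 1[foll,t=1,-]
e3 deliver 1→2: 2[lead,t=1,-]
e4 propose(2,'s'): 2[lead,t=1,s]
e5 deliver 2→0: 0[foll,t=1,-]
e6 deliver 0→2: ·
e7 deliver 2→1: 1[foll,t=1,s]
e8 deliver 1→2: ·
e9 timeout(2): 2[cand,t=2,s]
e10 deliver 2→0: 0[foll,t=1,s]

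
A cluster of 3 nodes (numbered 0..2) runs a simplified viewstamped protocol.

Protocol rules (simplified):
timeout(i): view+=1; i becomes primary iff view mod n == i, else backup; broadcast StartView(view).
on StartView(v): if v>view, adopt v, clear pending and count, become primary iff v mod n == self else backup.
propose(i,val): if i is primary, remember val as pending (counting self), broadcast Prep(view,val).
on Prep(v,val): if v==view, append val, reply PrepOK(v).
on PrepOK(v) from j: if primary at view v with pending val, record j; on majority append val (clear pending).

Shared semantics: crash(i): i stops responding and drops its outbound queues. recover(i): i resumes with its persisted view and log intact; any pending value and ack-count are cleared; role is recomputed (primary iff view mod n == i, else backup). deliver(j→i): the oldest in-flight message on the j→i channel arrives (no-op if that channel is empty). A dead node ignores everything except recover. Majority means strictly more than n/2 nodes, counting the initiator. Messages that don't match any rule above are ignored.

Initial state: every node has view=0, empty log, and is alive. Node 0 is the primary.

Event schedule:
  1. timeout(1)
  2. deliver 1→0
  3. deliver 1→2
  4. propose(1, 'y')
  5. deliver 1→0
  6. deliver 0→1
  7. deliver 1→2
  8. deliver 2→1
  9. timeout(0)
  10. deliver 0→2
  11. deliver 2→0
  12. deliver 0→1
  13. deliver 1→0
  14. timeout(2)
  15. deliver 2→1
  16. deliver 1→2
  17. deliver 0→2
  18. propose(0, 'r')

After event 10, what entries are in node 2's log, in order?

[1] timeout(1) → N1(prim v1 [-])
[2] deliver 1→0 → N0(back v1 [-])
[3] deliver 1→2 → N2(back v1 [-])
[4] propose(1,'y') → ∅
[5] deliver 1→0 → N0(back v1 [y])
[6] deliver 0→1 → N1(prim v1 [y])
[7] deliver 1→2 → N2(back v1 [y])
[8] deliver 2→1 → ∅
[9] timeout(0) → N0(back v2 [y])
[10] deliver 0→2 → N2(prim v2 [y])

y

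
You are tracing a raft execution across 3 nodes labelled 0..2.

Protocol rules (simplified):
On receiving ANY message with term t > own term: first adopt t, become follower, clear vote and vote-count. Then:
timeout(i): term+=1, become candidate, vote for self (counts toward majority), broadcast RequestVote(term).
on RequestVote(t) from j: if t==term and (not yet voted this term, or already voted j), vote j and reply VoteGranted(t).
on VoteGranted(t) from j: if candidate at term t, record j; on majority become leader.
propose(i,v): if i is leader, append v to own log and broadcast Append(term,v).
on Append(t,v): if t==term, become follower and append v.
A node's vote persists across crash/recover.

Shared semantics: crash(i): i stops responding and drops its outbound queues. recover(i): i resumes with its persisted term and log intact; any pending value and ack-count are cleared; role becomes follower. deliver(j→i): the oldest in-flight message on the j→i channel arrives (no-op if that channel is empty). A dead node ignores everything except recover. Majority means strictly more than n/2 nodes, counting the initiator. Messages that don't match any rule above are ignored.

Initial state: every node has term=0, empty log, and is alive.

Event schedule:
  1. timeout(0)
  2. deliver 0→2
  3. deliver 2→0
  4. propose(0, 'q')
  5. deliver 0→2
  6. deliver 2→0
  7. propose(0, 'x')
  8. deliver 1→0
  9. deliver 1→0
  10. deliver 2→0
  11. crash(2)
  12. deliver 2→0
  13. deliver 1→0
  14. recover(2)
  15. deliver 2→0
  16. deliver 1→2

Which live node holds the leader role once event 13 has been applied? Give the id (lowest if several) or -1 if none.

1. timeout(0):  <0:cand t1 ->
2. deliver 0→2:  <2:foll t1 ->
3. deliver 2→0:  <0:lead t1 ->
4. propose(0,'q'):  <0:lead t1 q>
5. deliver 0→2:  <2:foll t1 q>
6. deliver 2→0:  nop
7. propose(0,'x'):  <0:lead t1 q,x>
8. deliver 1→0:  nop
9. deliver 1→0:  nop
10. deliver 2→0:  nop
11. crash(2):  <2:✗foll t1 q>
12. deliver 2→0:  nop
13. deliver 1→0:  nop

0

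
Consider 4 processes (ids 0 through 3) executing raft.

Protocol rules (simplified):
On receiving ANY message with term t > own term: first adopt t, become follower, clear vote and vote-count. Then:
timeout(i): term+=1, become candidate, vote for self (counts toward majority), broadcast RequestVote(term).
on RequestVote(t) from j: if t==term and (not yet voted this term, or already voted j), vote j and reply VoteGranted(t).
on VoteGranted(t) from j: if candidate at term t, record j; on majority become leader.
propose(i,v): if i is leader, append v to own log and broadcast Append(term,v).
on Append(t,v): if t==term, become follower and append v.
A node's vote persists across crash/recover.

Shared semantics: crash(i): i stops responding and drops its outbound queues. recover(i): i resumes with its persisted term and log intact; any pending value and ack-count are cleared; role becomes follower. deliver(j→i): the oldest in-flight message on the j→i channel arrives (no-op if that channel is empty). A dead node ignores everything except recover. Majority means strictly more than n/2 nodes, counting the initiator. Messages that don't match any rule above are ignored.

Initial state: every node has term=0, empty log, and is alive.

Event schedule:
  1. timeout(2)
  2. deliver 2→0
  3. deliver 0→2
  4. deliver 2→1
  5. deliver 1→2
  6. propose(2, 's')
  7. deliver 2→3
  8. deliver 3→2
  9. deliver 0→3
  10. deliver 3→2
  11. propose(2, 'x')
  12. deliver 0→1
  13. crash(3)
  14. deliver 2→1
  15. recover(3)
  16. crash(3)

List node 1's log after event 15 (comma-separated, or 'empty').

e1 timeout(2): 2[cand,t=1,-]
e2 deliver 2→0: 0[foll,t=1,-]
e3 deliver 0→2: ·
e4 deliver 2→1: 1[foll,t=1,-]
e5 deliver 1→2: 2[lead,t=1,-]
e6 propose(2,'s'): 2[lead,t=1,s]
e7 deliver 2→3: 3[foll,t=1,-]
e8 deliver 3→2: ·
e9 deliver 0→3: ·
e10 deliver 3→2: ·
e11 propose(2,'x'): 2[lead,t=1,s,x]
e12 deliver 0→1: ·
e13 crash(3): 3[✗foll,t=1,-]
e14 deliver 2→1: 1[foll,t=1,s]
e15 recover(3): 3[foll,t=1,-]

s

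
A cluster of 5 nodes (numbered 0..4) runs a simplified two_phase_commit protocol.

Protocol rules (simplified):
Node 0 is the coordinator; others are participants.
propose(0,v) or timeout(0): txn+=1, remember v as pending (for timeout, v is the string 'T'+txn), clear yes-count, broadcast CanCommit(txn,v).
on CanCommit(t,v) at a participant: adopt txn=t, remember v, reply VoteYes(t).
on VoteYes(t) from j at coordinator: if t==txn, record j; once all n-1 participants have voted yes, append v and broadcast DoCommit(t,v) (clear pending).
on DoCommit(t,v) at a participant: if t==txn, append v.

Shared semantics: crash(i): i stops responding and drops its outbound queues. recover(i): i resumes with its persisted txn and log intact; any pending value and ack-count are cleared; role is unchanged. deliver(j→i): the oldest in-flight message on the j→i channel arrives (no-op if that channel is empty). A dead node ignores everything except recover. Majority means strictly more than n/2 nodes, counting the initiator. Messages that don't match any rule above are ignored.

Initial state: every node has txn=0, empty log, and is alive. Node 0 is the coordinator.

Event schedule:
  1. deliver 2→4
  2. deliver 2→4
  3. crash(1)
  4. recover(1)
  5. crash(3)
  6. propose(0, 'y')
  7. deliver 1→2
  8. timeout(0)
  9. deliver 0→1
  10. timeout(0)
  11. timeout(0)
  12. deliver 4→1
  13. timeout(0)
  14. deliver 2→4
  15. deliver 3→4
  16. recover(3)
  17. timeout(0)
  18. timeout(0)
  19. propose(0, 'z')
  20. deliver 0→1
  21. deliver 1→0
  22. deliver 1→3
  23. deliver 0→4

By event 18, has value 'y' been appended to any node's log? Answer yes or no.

step 1 deliver 2→4: —
step 2 deliver 2→4: —
step 3 crash(1): 1={✗part,t=0,log=-}
step 4 recover(1): 1={part,t=0,log=-}
step 5 crash(3): 3={✗part,t=0,log=-}
step 6 propose(0,'y'): 0={coor,t=1,log=-}
step 7 deliver 1→2: —
step 8 timeout(0): 0={coor,t=2,log=-}
step 9 deliver 0→1: 1={part,t=1,log=-}
step 10 timeout(0): 0={coor,t=3,log=-}
step 11 timeout(0): 0={coor,t=4,log=-}
step 12 deliver 4→1: —
step 13 timeout(0): 0={coor,t=5,log=-}
step 14 deliver 2→4: —
step 15 deliver 3→4: —
step 16 recover(3): 3={part,t=0,log=-}
step 17 timeout(0): 0={coor,t=6,log=-}
step 18 timeout(0): 0={coor,t=7,log=-}

no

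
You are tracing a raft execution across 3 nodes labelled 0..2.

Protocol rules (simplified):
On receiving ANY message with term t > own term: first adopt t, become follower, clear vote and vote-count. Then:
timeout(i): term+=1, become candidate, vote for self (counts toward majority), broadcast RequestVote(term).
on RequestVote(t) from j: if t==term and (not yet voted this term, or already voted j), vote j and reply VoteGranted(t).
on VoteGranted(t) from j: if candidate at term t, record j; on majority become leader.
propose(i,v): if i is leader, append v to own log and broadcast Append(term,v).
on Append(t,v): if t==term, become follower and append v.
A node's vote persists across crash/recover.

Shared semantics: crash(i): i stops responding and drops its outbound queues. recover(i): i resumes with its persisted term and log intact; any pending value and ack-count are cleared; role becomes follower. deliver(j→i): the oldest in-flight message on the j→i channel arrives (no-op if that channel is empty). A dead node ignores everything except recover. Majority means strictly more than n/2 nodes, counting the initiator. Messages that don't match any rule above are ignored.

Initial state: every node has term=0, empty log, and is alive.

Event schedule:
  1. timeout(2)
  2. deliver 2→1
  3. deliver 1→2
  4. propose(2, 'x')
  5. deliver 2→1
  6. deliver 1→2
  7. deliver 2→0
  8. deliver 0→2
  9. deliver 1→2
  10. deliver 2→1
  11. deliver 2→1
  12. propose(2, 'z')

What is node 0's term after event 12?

e1 timeout(2): 2[cand,t=1,-]
e2 deliver 2→1: 1[foll,t=1,-]
e3 deliver 1→2: 2[lead,t=1,-]
e4 propose(2,'x'): 2[lead,t=1,x]
e5 deliver 2→1: 1[foll,t=1,x]
e6 deliver 1→2: ·
e7 deliver 2→0: 0[foll,t=1,-]
e8 deliver 0→2: ·
e9 deliver 1→2: ·
e10 deliver 2→1: ·
e11 deliver 2→1: ·
e12 propose(2,'z'): 2[lead,t=1,x,z]

1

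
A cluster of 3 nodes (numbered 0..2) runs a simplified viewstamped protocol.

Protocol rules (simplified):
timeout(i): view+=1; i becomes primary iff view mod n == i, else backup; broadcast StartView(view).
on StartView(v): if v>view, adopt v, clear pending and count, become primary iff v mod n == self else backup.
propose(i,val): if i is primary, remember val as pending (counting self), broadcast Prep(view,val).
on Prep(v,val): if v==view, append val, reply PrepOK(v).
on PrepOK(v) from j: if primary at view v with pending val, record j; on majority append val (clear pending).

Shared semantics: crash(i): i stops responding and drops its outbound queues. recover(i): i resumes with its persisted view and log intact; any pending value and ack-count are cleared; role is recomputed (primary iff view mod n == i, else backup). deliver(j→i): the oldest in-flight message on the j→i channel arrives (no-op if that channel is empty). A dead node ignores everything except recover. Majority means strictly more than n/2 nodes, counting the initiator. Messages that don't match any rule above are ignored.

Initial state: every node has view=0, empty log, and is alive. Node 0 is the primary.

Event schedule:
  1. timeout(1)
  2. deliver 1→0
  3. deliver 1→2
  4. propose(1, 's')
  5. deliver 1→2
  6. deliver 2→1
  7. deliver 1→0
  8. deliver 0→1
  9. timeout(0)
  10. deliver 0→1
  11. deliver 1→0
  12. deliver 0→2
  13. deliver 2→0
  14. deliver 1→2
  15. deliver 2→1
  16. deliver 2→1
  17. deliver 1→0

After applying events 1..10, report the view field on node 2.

after 1 — timeout(1): n1:prim/v1/[-]
after 2 — deliver 1→0: n0:back/v1/[-]
after 3 — deliver 1→2: n2:back/v1/[-]
after 4 — propose(1,'s'): ·
after 5 — deliver 1→2: n2:back/v1/[s]
after 6 — deliver 2→1: n1:prim/v1/[s]
after 7 — deliver 1→0: n0:back/v1/[s]
after 8 — deliver 0→1: ·
after 9 — timeout(0): n0:back/v2/[s]
after 10 — deliver 0→1: n1:back/v2/[s]

1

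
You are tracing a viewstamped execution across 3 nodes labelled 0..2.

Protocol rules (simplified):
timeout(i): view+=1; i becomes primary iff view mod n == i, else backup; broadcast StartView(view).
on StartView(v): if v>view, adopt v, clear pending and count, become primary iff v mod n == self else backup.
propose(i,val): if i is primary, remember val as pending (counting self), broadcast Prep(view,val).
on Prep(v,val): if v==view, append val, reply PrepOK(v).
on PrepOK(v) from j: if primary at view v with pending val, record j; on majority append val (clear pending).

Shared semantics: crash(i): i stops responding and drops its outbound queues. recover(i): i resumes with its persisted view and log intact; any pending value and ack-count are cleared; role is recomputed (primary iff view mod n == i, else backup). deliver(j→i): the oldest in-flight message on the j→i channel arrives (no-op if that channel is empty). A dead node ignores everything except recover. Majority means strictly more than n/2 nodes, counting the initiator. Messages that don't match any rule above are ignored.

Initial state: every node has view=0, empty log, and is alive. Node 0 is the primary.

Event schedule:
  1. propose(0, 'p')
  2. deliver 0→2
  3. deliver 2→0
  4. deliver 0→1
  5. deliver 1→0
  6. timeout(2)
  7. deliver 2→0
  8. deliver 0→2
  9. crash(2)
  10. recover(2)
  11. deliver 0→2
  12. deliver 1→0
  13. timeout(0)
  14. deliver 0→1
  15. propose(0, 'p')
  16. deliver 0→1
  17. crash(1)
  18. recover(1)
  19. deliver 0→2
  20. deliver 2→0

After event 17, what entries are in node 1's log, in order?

e1 propose(0,'p'): ·
e2 deliver 0→2: 2[back,v=0,p]
e3 deliver 2→0: 0[prim,v=0,p]
e4 deliver 0→1: 1[back,v=0,p]
e5 deliver 1→0: ·
e6 timeout(2): 2[back,v=1,p]
e7 deliver 2→0: 0[back,v=1,p]
e8 deliver 0→2: ·
e9 crash(2): 2[✗back,v=1,p]
e10 recover(2): 2[back,v=1,p]
e11 deliver 0→2: ·
e12 deliver 1→0: ·
e13 timeout(0): 0[back,v=2,p]
e14 deliver 0→1: 1[back,v=2,p]
e15 propose(0,'p'): ·
e16 deliver 0→1: ·
e17 crash(1): 1[✗back,v=2,p]

p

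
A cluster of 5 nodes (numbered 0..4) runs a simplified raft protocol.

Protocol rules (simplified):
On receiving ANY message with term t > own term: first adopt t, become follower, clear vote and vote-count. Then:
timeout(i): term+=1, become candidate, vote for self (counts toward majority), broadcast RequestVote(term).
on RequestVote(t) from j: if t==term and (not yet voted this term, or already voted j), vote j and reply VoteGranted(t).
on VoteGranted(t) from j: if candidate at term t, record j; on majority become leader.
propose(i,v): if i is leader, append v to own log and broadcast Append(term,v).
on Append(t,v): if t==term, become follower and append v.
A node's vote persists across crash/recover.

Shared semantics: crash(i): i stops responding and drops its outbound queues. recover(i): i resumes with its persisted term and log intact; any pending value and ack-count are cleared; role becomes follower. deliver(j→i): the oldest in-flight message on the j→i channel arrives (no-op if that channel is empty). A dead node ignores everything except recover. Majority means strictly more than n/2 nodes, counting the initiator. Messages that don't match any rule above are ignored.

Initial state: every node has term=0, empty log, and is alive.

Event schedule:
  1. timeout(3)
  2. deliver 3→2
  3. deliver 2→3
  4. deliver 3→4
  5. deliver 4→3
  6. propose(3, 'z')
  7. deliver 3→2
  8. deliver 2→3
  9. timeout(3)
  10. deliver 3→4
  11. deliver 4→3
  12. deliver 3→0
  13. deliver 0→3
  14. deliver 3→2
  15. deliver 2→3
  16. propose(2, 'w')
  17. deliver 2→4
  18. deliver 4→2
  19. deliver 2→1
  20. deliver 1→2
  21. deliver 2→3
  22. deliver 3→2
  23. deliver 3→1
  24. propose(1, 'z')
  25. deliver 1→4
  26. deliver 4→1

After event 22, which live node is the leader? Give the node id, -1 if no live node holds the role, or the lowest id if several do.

step 1 timeout(3): 3={cand,t=1,log=-}
step 2 deliver 3→2: 2={foll,t=1,log=-}
step 3 deliver 2→3: —
step 4 deliver 3→4: 4={foll,t=1,log=-}
step 5 deliver 4→3: 3={lead,t=1,log=-}
step 6 propose(3,'z'): 3={lead,t=1,log=z}
step 7 deliver 3→2: 2={foll,t=1,log=z}
step 8 deliver 2→3: —
step 9 timeout(3): 3={cand,t=2,log=z}
step 10 deliver 3→4: 4={foll,t=1,log=z}
step 11 deliver 4→3: —
step 12 deliver 3→0: 0={foll,t=1,log=-}
step 13 deliver 0→3: —
step 14 deliver 3→2: 2={foll,t=2,log=z}
step 15 deliver 2→3: —
step 16 propose(2,'w'): —
step 17 deliver 2→4: —
step 18 deliver 4→2: —
step 19 deliver 2→1: —
step 20 deliver 1→2: —
step 21 deliver 2→3: —
step 22 deliver 3→2: —

-1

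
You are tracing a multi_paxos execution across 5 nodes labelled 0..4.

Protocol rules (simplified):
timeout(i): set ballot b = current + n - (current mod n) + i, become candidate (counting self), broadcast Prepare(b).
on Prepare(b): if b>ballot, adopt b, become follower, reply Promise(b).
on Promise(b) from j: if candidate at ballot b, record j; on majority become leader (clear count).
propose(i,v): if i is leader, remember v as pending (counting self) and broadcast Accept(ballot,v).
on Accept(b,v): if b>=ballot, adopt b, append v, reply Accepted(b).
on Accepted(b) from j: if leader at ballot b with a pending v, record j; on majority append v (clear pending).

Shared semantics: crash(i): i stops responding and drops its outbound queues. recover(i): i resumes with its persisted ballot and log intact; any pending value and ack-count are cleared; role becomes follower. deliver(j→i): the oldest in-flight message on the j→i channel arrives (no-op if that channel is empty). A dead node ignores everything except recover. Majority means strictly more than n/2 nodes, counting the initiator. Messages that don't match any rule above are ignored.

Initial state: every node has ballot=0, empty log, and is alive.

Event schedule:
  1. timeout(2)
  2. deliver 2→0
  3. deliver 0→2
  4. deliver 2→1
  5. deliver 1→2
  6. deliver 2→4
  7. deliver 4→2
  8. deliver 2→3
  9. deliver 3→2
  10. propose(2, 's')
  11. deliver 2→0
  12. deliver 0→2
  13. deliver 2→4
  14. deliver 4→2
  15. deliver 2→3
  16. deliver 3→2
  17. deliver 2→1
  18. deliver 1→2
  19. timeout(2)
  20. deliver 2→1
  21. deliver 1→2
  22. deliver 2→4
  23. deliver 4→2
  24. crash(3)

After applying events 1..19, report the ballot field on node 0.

7

after 1 — timeout(2): n2:cand/b7/[-]
after 2 — deliver 2→0: n0:foll/b7/[-]
after 3 — deliver 0→2: ·
after 4 — deliver 2→1: n1:foll/b7/[-]
after 5 — deliver 1→2: n2:lead/b7/[-]
after 6 — deliver 2→4: n4:foll/b7/[-]
after 7 — deliver 4→2: ·
after 8 — deliver 2→3: n3:foll/b7/[-]
after 9 — deliver 3→2: ·
after 10 — propose(2,'s'): ·
after 11 — deliver 2→0: n0:foll/b7/[s]
after 12 — deliver 0→2: ·
after 13 — deliver 2→4: n4:foll/b7/[s]
after 14 — deliver 4→2: n2:lead/b7/[s]
after 15 — deliver 2→3: n3:foll/b7/[s]
after 16 — deliver 3→2: ·
after 17 — deliver 2→1: n1:foll/b7/[s]
after 18 — deliver 1→2: ·
after 19 — timeout(2): n2:cand/b12/[s]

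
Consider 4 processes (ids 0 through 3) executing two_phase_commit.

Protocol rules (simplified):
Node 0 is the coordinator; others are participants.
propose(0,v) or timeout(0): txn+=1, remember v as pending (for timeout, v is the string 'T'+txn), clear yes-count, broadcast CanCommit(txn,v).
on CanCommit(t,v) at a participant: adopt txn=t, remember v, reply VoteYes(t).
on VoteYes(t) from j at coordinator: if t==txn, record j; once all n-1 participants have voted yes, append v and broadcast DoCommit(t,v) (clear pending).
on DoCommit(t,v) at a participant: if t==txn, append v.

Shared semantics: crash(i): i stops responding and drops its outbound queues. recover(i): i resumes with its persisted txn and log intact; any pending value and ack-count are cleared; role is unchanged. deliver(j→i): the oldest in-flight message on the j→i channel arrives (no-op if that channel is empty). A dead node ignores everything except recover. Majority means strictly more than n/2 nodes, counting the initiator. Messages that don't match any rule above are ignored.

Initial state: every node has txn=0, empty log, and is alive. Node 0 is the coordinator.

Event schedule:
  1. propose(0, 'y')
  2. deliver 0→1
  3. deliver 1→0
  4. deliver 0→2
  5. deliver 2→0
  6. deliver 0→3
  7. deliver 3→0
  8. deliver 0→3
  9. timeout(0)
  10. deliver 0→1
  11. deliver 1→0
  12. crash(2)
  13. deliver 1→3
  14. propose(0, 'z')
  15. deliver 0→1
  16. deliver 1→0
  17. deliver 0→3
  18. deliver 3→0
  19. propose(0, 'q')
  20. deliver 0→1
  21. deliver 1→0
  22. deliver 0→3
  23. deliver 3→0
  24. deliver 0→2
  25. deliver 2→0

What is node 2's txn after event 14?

1

[1] propose(0,'y') → N0(coor t1 [-])
[2] deliver 0→1 → N1(part t1 [-])
[3] deliver 1→0 → ∅
[4] deliver 0→2 → N2(part t1 [-])
[5] deliver 2→0 → ∅
[6] deliver 0→3 → N3(part t1 [-])
[7] deliver 3→0 → N0(coor t1 [y])
[8] deliver 0→3 → N3(part t1 [y])
[9] timeout(0) → N0(coor t2 [y])
[10] deliver 0→1 → N1(part t1 [y])
[11] deliver 1→0 → ∅
[12] crash(2) → N2(✗part t1 [-])
[13] deliver 1→3 → ∅
[14] propose(0,'z') → N0(coor t3 [y])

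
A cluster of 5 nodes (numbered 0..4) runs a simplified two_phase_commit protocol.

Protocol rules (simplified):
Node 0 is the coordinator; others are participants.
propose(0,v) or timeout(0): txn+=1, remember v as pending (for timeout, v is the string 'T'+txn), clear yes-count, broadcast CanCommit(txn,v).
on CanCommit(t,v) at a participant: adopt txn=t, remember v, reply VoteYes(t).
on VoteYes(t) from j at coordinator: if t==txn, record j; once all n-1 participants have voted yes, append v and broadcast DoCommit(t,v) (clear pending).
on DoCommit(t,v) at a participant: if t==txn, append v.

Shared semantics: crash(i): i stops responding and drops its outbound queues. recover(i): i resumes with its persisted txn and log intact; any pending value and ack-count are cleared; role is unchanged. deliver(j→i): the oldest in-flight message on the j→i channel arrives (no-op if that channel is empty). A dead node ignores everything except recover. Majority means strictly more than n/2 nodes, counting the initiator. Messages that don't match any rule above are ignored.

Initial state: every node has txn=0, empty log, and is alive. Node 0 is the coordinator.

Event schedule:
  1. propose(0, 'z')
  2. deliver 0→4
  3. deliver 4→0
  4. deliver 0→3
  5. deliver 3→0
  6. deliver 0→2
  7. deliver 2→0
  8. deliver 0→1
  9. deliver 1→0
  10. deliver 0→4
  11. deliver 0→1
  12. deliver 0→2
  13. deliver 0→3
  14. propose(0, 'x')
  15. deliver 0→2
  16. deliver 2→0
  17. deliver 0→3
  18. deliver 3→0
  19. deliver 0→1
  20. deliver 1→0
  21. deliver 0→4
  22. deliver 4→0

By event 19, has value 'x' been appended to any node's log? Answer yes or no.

no

step 1 propose(0,'z'): 0={coor,t=1,log=-}
step 2 deliver 0→4: 4={part,t=1,log=-}
step 3 deliver 4→0: —
step 4 deliver 0→3: 3={part,t=1,log=-}
step 5 deliver 3→0: —
step 6 deliver 0→2: 2={part,t=1,log=-}
step 7 deliver 2→0: —
step 8 deliver 0→1: 1={part,t=1,log=-}
step 9 deliver 1→0: 0={coor,t=1,log=z}
step 10 deliver 0→4: 4={part,t=1,log=z}
step 11 deliver 0→1: 1={part,t=1,log=z}
step 12 deliver 0→2: 2={part,t=1,log=z}
step 13 deliver 0→3: 3={part,t=1,log=z}
step 14 propose(0,'x'): 0={coor,t=2,log=z}
step 15 deliver 0→2: 2={part,t=2,log=z}
step 16 deliver 2→0: —
step 17 deliver 0→3: 3={part,t=2,log=z}
step 18 deliver 3→0: —
step 19 deliver 0→1: 1={part,t=2,log=z}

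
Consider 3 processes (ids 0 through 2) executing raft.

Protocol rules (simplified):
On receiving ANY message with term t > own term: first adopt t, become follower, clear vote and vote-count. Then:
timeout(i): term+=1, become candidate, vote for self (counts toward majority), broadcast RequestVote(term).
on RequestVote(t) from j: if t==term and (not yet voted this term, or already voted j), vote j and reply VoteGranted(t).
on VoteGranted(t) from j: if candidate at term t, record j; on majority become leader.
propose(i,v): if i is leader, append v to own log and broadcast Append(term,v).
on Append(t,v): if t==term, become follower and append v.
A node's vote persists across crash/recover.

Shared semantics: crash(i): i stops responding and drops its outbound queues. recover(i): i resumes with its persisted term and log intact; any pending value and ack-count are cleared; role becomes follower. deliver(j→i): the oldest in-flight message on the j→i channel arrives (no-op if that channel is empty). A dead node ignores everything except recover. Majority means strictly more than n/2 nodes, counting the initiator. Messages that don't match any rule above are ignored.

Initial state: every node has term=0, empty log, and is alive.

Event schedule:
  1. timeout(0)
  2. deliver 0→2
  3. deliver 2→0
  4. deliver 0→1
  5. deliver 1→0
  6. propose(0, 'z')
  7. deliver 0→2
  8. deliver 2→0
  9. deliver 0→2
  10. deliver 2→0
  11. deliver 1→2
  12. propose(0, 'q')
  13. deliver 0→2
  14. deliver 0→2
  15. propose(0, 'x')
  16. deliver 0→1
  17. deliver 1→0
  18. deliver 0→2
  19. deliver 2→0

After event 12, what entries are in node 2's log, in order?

[1] timeout(0) → N0(cand t1 [-])
[2] deliver 0→2 → N2(foll t1 [-])
[3] deliver 2→0 → N0(lead t1 [-])
[4] deliver 0→1 → N1(foll t1 [-])
[5] deliver 1→0 → ∅
[6] propose(0,'z') → N0(lead t1 [z])
[7] deliver 0→2 → N2(foll t1 [z])
[8] deliver 2→0 → ∅
[9] deliver 0→2 → ∅
[10] deliver 2→0 → ∅
[11] deliver 1→2 → ∅
[12] propose(0,'q') → N0(lead t1 [z,q])

z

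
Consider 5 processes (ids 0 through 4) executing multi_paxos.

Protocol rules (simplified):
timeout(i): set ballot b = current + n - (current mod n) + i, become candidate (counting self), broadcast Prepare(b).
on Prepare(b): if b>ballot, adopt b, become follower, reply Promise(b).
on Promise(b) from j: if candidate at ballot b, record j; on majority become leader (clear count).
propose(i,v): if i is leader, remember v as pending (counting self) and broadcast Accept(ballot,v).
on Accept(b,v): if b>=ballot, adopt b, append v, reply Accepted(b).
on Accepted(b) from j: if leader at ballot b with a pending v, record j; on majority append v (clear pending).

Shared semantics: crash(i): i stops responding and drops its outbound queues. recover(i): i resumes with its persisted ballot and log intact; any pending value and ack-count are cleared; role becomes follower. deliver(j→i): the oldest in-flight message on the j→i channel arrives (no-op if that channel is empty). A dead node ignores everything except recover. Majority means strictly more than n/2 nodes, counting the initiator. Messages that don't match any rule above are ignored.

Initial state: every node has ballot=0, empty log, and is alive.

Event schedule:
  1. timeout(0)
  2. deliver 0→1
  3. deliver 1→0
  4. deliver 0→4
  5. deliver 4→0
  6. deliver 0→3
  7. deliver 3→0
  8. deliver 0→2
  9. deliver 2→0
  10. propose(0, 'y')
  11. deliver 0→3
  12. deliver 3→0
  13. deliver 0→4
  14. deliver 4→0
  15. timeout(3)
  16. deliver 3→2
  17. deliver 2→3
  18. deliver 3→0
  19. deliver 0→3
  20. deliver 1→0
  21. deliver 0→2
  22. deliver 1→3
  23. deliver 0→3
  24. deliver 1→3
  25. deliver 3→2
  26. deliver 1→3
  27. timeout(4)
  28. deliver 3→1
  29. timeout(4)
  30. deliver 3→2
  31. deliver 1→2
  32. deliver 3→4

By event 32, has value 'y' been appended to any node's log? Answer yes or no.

yes

e1 timeout(0): 0[cand,b=5,-]
e2 deliver 0→1: 1[foll,b=5,-]
e3 deliver 1→0: ·
e4 deliver 0→4: 4[foll,b=5,-]
e5 deliver 4→0: 0[lead,b=5,-]
e6 deliver 0→3: 3[foll,b=5,-]
e7 deliver 3→0: ·
e8 deliver 0→2: 2[foll,b=5,-]
e9 deliver 2→0: ·
e10 propose(0,'y'): ·
e11 deliver 0→3: 3[foll,b=5,y]
e12 deliver 3→0: ·
e13 deliver 0→4: 4[foll,b=5,y]
e14 deliver 4→0: 0[lead,b=5,y]
e15 timeout(3): 3[cand,b=13,y]
e16 deliver 3→2: 2[foll,b=13,-]
e17 deliver 2→3: ·
e18 deliver 3→0: 0[foll,b=13,y]
e19 deliver 0→3: 3[lead,b=13,y]
e20 deliver 1→0: ·
e21 deliver 0→2: ·
e22 deliver 1→3: ·
e23 deliver 0→3: ·
e24 deliver 1→3: ·
e25 deliver 3→2: ·
e26 deliver 1→3: ·
e27 timeout(4): 4[cand,b=14,y]
e28 deliver 3→1: 1[foll,b=13,-]
e29 timeout(4): 4[cand,b=19,y]
e30 deliver 3→2: ·
e31 deliver 1→2: ·
e32 deliver 3→4: ·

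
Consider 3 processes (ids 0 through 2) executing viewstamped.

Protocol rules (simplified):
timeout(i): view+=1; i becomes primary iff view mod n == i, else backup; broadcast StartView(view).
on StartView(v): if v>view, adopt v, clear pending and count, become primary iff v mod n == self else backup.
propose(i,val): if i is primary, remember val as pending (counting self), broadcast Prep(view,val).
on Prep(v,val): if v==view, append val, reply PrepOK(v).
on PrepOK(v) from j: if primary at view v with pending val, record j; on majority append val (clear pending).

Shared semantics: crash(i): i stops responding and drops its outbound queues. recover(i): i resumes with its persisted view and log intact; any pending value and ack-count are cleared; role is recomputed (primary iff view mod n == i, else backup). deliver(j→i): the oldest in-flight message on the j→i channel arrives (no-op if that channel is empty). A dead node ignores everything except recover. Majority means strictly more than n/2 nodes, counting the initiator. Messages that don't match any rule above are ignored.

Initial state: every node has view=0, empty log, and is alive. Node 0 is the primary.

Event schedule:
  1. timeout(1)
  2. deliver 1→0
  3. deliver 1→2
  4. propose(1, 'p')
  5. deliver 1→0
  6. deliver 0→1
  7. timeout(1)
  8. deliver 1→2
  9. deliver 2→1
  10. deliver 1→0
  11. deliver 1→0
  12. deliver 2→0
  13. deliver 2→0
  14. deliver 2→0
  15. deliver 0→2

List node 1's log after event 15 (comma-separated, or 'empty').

1. timeout(1):  <1:prim v1 ->
2. deliver 1→0:  <0:back v1 ->
3. deliver 1→2:  <2:back v1 ->
4. propose(1,'p'):  nop
5. deliver 1→0:  <0:back v1 p>
6. deliver 0→1:  <1:prim v1 p>
7. timeout(1):  <1:back v2 p>
8. deliver 1→2:  <2:back v1 p>
9. deliver 2→1:  nop
10. deliver 1→0:  <0:back v2 p>
11. deliver 1→0:  nop
12. deliver 2→0:  nop
13. deliver 2→0:  nop
14. deliver 2→0:  nop
15. deliver 0→2:  nop

p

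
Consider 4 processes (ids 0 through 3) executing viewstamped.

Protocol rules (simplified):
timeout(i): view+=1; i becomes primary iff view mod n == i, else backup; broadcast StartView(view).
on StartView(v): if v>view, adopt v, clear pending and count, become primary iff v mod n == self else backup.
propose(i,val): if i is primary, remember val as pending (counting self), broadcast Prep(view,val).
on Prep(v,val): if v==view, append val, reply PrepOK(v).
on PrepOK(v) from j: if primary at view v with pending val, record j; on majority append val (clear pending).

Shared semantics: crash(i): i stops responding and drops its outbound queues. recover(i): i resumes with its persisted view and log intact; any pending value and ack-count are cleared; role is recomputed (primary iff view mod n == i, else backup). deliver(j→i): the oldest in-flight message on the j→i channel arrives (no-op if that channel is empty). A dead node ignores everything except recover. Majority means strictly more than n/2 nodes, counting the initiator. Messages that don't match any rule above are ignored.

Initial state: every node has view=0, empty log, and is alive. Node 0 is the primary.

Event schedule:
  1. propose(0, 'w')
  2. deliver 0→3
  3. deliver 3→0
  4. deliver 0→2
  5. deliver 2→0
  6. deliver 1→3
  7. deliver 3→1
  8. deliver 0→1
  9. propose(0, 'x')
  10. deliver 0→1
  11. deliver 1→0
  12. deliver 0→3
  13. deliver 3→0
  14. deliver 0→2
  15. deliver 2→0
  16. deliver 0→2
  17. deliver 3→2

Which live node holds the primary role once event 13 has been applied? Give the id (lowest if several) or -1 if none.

1. propose(0,'w'):  nop
2. deliver 0→3:  <3:back v0 w>
3. deliver 3→0:  nop
4. deliver 0→2:  <2:back v0 w>
5. deliver 2→0:  <0:prim v0 w>
6. deliver 1→3:  nop
7. deliver 3→1:  nop
8. deliver 0→1:  <1:back v0 w>
9. propose(0,'x'):  nop
10. deliver 0→1:  <1:back v0 w,x>
11. deliver 1→0:  nop
12. deliver 0→3:  <3:back v0 w,x>
13. deliver 3→0:  <0:prim v0 w,x>

0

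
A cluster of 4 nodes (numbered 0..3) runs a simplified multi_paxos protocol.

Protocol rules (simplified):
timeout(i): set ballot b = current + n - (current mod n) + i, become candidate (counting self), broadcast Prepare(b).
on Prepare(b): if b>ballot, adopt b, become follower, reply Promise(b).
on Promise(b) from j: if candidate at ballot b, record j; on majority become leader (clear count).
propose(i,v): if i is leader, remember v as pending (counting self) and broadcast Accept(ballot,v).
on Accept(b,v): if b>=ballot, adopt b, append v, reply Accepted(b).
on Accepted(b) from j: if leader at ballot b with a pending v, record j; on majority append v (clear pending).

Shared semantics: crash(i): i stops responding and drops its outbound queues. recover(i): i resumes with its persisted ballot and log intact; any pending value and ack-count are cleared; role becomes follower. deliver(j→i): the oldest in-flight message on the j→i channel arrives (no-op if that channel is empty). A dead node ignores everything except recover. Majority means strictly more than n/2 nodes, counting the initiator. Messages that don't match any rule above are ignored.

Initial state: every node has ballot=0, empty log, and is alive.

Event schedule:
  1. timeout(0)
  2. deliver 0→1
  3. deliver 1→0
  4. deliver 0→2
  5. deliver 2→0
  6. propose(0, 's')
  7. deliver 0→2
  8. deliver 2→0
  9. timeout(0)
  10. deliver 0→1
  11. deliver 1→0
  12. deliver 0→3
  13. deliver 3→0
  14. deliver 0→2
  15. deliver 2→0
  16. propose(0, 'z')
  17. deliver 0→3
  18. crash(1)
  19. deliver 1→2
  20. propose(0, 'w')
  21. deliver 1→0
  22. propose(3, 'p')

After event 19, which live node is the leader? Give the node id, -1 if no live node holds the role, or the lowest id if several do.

-1

after 1 — timeout(0): n0:cand/b4/[-]
after 2 — deliver 0→1: n1:foll/b4/[-]
after 3 — deliver 1→0: ·
after 4 — deliver 0→2: n2:foll/b4/[-]
after 5 — deliver 2→0: n0:lead/b4/[-]
after 6 — propose(0,'s'): ·
after 7 — deliver 0→2: n2:foll/b4/[s]
after 8 — deliver 2→0: ·
after 9 — timeout(0): n0:cand/b8/[-]
after 10 — deliver 0→1: n1:foll/b4/[s]
after 11 — deliver 1→0: ·
after 12 — deliver 0→3: n3:foll/b4/[-]
after 13 — deliver 3→0: ·
after 14 — deliver 0→2: n2:foll/b8/[s]
after 15 — deliver 2→0: ·
after 16 — propose(0,'z'): ·
after 17 — deliver 0→3: n3:foll/b4/[s]
after 18 — crash(1): n1:✗foll/b4/[s]
after 19 — deliver 1→2: ·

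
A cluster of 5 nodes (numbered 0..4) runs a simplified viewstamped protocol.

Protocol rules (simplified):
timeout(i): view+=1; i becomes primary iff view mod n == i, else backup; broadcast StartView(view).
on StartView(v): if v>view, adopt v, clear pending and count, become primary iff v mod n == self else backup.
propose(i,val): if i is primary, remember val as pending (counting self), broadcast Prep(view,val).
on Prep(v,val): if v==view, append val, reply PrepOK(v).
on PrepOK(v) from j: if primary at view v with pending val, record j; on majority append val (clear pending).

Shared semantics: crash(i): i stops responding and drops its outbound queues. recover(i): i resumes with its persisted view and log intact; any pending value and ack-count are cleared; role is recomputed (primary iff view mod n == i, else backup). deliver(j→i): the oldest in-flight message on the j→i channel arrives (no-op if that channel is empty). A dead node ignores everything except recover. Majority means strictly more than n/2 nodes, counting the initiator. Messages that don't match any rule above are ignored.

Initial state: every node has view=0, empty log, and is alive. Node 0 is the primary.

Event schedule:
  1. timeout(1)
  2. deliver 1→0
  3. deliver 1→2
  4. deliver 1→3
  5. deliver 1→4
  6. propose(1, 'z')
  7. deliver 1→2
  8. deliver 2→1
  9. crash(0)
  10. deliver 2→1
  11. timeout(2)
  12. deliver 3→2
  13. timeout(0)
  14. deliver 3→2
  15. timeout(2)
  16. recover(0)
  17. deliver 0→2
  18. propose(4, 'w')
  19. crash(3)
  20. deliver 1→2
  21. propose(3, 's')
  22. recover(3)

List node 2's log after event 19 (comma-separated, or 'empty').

1. timeout(1):  <1:prim v1 ->
2. deliver 1→0:  <0:back v1 ->
3. deliver 1→2:  <2:back v1 ->
4. deliver 1→3:  <3:back v1 ->
5. deliver 1→4:  <4:back v1 ->
6. propose(1,'z'):  nop
7. deliver 1→2:  <2:back v1 z>
8. deliver 2→1:  nop
9. crash(0):  <0:✗back v1 ->
10. deliver 2→1:  nop
11. timeout(2):  <2:prim v2 z>
12. deliver 3→2:  nop
13. timeout(0):  nop
14. deliver 3→2:  nop
15. timeout(2):  <2:back v3 z>
16. recover(0):  <0:back v1 ->
17. deliver 0→2:  nop
18. propose(4,'w'):  nop
19. crash(3):  <3:✗back v1 ->

z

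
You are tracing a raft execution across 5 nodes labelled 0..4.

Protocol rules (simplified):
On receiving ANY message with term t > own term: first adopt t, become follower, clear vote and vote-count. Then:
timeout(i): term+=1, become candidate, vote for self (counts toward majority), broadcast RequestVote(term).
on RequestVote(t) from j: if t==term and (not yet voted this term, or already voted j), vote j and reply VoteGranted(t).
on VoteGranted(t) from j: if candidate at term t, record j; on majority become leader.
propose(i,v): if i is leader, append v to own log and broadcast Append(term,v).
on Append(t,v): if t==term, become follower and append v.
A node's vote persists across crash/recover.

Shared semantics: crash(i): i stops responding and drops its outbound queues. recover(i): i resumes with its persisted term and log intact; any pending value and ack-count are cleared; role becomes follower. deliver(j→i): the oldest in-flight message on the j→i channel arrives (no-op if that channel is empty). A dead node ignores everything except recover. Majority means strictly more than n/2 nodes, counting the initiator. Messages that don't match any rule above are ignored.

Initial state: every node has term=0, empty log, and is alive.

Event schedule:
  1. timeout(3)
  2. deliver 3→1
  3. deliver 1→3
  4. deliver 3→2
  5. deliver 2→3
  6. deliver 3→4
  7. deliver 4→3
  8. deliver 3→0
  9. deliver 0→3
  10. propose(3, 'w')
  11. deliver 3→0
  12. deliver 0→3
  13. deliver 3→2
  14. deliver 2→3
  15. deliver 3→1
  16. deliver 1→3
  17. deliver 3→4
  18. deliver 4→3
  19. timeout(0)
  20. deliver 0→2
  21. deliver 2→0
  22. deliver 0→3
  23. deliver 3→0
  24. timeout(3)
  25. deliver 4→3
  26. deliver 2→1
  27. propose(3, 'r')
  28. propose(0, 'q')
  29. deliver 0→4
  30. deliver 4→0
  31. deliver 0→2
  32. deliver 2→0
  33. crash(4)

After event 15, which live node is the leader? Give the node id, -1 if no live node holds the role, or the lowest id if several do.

1. timeout(3):  <3:cand t1 ->
2. deliver 3→1:  <1:foll t1 ->
3. deliver 1→3:  nop
4. deliver 3→2:  <2:foll t1 ->
5. deliver 2→3:  <3:lead t1 ->
6. deliver 3→4:  <4:foll t1 ->
7. deliver 4→3:  nop
8. deliver 3→0:  <0:foll t1 ->
9. deliver 0→3:  nop
10. propose(3,'w'):  <3:lead t1 w>
11. deliver 3→0:  <0:foll t1 w>
12. deliver 0→3:  nop
13. deliver 3→2:  <2:foll t1 w>
14. deliver 2→3:  nop
15. deliver 3→1:  <1:foll t1 w>

3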